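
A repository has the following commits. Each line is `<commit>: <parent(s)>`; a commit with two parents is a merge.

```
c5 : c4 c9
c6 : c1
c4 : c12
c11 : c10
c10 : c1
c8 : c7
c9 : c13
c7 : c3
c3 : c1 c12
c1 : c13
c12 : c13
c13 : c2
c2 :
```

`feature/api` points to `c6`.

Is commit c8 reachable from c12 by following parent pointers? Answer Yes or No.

No

Ancestors of c12: {c12, c13, c2}.
c8 is not in that set, so it is not an ancestor of c12.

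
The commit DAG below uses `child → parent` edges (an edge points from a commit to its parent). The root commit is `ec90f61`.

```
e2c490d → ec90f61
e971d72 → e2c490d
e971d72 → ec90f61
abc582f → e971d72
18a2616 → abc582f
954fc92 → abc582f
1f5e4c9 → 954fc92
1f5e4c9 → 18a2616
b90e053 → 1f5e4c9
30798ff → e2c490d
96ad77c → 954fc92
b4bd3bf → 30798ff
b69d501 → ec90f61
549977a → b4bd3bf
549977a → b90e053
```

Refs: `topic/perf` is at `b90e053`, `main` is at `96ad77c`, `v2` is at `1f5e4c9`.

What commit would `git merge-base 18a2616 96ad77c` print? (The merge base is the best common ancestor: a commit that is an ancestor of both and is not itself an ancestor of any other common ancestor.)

Ancestors of 18a2616: {18a2616, abc582f, e2c490d, e971d72, ec90f61}.
Ancestors of 96ad77c: {954fc92, 96ad77c, abc582f, e2c490d, e971d72, ec90f61}.
Common ancestors: {abc582f, e2c490d, e971d72, ec90f61}.
Among these, abc582f is not an ancestor of any other common ancestor — it is the merge base.

abc582f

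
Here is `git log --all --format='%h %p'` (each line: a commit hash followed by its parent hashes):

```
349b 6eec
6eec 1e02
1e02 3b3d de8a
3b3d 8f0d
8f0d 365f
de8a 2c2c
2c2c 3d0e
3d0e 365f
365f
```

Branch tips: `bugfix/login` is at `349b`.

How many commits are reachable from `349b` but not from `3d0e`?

Reachable from 349b: {1e02, 2c2c, 349b, 365f, 3b3d, 3d0e, 6eec, 8f0d, de8a}.
Reachable from 3d0e: {365f, 3d0e}.
In 349b's history but not 3d0e's: {1e02, 2c2c, 349b, 3b3d, 6eec, 8f0d, de8a} — 7 commits.

7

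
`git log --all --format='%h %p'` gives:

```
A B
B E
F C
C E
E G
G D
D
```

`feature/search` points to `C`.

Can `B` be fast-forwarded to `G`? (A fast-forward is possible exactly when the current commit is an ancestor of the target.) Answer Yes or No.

No

A fast-forward from B to G is possible iff B is an ancestor of G.
Ancestors of G: {D, G}.
B is not among them, so fast-forward is not possible.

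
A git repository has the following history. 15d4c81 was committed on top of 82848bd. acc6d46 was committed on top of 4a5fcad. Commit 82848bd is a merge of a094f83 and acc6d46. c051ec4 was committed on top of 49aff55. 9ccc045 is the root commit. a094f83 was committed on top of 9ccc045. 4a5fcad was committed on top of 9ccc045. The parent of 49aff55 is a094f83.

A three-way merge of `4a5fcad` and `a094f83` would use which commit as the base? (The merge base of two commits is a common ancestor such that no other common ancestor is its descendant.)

Ancestors of 4a5fcad: {4a5fcad, 9ccc045}.
Ancestors of a094f83: {9ccc045, a094f83}.
Common ancestors: {9ccc045}.
The only common ancestor is 9ccc045, so it is the merge base.

9ccc045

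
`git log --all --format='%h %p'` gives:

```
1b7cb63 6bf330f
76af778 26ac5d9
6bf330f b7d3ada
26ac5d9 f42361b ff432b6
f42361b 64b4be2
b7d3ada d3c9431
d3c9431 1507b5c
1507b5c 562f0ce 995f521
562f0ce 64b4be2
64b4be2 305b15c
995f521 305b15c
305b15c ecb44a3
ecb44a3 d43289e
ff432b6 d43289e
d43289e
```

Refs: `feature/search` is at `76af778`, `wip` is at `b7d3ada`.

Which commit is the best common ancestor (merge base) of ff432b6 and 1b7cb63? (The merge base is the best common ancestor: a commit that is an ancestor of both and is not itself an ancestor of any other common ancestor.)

d43289e

Ancestors of ff432b6: {d43289e, ff432b6}.
Ancestors of 1b7cb63: {1507b5c, 1b7cb63, 305b15c, 562f0ce, 64b4be2, 6bf330f, 995f521, b7d3ada, d3c9431, d43289e, ecb44a3}.
Common ancestors: {d43289e}.
The only common ancestor is d43289e, so it is the merge base.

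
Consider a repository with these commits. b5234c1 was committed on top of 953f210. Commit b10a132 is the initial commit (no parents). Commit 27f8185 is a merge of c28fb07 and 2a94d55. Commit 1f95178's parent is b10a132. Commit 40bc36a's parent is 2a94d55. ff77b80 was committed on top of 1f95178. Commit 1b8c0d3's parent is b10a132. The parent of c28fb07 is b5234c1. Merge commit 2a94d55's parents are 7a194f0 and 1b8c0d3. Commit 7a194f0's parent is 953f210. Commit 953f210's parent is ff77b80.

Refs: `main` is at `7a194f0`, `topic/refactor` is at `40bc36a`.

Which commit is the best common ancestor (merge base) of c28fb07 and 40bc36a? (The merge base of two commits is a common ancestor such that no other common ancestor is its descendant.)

Ancestors of c28fb07: {1f95178, 953f210, b10a132, b5234c1, c28fb07, ff77b80}.
Ancestors of 40bc36a: {1b8c0d3, 1f95178, 2a94d55, 40bc36a, 7a194f0, 953f210, b10a132, ff77b80}.
Common ancestors: {1f95178, 953f210, b10a132, ff77b80}.
Among these, 953f210 is not an ancestor of any other common ancestor — it is the merge base.

953f210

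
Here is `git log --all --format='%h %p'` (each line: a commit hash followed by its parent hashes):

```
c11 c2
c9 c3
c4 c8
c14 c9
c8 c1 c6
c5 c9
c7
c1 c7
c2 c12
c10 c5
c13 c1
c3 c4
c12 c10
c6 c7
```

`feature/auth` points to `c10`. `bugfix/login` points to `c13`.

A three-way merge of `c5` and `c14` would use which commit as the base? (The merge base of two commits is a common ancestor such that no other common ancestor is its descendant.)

c9

Ancestors of c5: {c1, c3, c4, c5, c6, c7, c8, c9}.
Ancestors of c14: {c1, c14, c3, c4, c6, c7, c8, c9}.
Common ancestors: {c1, c3, c4, c6, c7, c8, c9}.
Among these, c9 is not an ancestor of any other common ancestor — it is the merge base.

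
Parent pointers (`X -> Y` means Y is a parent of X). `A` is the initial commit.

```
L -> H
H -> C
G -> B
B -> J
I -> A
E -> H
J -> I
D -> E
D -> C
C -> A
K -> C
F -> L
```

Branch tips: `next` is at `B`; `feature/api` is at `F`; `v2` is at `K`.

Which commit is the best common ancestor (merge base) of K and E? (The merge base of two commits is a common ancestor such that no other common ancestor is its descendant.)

Ancestors of K: {A, C, K}.
Ancestors of E: {A, C, E, H}.
Common ancestors: {A, C}.
Among these, C is not an ancestor of any other common ancestor — it is the merge base.

C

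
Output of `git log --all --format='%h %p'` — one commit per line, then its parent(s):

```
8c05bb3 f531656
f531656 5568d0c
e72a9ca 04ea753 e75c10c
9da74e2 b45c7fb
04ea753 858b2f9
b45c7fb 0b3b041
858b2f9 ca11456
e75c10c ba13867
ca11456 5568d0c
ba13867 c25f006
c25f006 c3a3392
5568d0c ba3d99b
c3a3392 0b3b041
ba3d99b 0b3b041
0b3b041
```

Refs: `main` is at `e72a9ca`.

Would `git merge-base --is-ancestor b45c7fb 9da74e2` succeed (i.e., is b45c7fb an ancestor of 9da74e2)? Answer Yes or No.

Yes

Ancestors of 9da74e2 (commits reachable by following parents): {0b3b041, 9da74e2, b45c7fb}.
b45c7fb is in that set, so it is an ancestor of 9da74e2.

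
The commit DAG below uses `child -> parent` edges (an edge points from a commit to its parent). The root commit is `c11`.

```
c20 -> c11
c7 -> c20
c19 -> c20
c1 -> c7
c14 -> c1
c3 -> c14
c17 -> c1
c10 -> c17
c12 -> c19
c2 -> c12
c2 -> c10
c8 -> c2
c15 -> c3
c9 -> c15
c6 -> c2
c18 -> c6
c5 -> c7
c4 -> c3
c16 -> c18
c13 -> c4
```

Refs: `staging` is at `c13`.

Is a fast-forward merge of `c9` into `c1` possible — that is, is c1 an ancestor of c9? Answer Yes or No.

A fast-forward from c1 to c9 is possible iff c1 is an ancestor of c9.
Ancestors of c9: {c1, c11, c14, c15, c20, c3, c7, c9}.
c1 is among them, so fast-forward is possible.

Yes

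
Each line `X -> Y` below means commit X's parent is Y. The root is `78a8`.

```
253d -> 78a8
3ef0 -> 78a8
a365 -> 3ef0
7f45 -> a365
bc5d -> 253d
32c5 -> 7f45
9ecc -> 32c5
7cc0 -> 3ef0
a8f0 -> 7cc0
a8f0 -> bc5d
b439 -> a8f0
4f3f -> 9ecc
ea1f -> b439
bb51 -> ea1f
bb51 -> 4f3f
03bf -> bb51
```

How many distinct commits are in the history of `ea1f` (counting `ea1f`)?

Walking parent pointers from ea1f: reachable set = {253d, 3ef0, 78a8, 7cc0, a8f0, b439, bc5d, ea1f}.
That is 8 commits.

8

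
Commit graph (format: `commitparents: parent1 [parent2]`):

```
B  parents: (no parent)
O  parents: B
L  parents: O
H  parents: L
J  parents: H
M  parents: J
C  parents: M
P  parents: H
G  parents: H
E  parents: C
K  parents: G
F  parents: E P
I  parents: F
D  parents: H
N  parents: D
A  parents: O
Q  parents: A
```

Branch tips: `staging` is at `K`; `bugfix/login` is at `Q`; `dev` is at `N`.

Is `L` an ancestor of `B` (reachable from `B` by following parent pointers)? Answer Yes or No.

Ancestors of B: {B}.
L is not in that set, so it is not an ancestor of B.

No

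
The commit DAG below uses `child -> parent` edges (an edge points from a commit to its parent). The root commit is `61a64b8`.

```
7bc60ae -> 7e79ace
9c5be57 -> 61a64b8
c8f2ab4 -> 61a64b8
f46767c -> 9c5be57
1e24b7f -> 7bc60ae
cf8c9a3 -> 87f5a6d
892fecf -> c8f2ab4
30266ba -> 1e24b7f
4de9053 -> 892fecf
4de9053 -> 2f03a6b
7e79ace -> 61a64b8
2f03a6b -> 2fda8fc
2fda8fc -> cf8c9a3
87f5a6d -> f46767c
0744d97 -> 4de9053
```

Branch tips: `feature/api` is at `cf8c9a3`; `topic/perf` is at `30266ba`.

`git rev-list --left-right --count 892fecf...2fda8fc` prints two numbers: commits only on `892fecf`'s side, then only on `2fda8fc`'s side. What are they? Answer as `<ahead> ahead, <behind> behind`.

Reachable from 892fecf: {61a64b8, 892fecf, c8f2ab4}.
Reachable from 2fda8fc: {2fda8fc, 61a64b8, 87f5a6d, 9c5be57, cf8c9a3, f46767c}.
Only in 892fecf's history (ahead): {892fecf, c8f2ab4} — 2.
Only in 2fda8fc's history (behind): {2fda8fc, 87f5a6d, 9c5be57, cf8c9a3, f46767c} — 5.

2 ahead, 5 behind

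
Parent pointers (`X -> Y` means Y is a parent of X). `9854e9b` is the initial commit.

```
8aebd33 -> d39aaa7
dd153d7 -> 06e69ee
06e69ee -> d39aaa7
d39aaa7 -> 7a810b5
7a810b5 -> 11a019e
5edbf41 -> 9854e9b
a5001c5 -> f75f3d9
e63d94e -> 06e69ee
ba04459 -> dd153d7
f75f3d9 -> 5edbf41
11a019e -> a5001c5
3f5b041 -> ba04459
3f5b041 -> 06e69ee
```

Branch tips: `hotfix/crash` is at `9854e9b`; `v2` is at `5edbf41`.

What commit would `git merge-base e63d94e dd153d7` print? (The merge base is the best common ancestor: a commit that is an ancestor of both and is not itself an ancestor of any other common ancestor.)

Ancestors of e63d94e: {06e69ee, 11a019e, 5edbf41, 7a810b5, 9854e9b, a5001c5, d39aaa7, e63d94e, f75f3d9}.
Ancestors of dd153d7: {06e69ee, 11a019e, 5edbf41, 7a810b5, 9854e9b, a5001c5, d39aaa7, dd153d7, f75f3d9}.
Common ancestors: {06e69ee, 11a019e, 5edbf41, 7a810b5, 9854e9b, a5001c5, d39aaa7, f75f3d9}.
Among these, 06e69ee is not an ancestor of any other common ancestor — it is the merge base.

06e69ee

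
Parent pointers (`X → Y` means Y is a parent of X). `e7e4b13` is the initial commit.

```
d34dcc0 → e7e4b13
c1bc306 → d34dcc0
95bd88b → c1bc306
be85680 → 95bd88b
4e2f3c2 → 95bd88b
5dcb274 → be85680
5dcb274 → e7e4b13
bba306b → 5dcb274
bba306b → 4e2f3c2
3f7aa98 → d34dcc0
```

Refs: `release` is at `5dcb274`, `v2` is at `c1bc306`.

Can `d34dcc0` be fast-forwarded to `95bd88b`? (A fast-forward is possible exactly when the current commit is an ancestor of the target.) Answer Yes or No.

Yes

A fast-forward from d34dcc0 to 95bd88b is possible iff d34dcc0 is an ancestor of 95bd88b.
Ancestors of 95bd88b: {95bd88b, c1bc306, d34dcc0, e7e4b13}.
d34dcc0 is among them, so fast-forward is possible.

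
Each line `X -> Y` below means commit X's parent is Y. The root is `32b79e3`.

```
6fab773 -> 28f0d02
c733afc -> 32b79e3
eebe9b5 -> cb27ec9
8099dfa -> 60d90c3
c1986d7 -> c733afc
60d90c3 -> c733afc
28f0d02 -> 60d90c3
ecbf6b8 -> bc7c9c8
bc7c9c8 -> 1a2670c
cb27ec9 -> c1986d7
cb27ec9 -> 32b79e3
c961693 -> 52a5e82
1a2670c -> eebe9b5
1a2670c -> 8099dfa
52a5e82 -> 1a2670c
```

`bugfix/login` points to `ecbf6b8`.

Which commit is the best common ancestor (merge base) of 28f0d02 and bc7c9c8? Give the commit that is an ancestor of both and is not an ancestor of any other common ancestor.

60d90c3

Ancestors of 28f0d02: {28f0d02, 32b79e3, 60d90c3, c733afc}.
Ancestors of bc7c9c8: {1a2670c, 32b79e3, 60d90c3, 8099dfa, bc7c9c8, c1986d7, c733afc, cb27ec9, eebe9b5}.
Common ancestors: {32b79e3, 60d90c3, c733afc}.
Among these, 60d90c3 is not an ancestor of any other common ancestor — it is the merge base.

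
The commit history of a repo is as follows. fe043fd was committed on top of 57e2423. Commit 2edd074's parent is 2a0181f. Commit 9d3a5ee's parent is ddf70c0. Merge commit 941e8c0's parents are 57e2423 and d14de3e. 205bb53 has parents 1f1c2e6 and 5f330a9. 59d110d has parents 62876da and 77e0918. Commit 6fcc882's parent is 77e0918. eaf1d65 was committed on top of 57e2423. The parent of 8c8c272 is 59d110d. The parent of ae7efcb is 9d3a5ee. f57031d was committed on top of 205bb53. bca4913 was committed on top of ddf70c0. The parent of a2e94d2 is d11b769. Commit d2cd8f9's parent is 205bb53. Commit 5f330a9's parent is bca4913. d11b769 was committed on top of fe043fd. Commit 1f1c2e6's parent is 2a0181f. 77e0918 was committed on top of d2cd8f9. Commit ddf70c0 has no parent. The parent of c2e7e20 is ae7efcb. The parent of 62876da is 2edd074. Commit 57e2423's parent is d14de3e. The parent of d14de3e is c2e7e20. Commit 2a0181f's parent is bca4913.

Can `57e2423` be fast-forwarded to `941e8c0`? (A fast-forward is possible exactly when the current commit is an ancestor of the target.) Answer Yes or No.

A fast-forward from 57e2423 to 941e8c0 is possible iff 57e2423 is an ancestor of 941e8c0.
Ancestors of 941e8c0: {57e2423, 941e8c0, 9d3a5ee, ae7efcb, c2e7e20, d14de3e, ddf70c0}.
57e2423 is among them, so fast-forward is possible.

Yes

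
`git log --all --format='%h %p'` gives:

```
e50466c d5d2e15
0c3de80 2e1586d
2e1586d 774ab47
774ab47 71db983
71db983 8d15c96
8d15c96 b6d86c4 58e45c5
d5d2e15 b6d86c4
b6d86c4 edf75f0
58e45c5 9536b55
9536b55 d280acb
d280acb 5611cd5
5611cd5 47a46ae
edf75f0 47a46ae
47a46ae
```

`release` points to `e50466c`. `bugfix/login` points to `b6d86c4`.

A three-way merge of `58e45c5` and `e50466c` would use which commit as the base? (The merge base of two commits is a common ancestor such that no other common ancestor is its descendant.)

Ancestors of 58e45c5: {47a46ae, 5611cd5, 58e45c5, 9536b55, d280acb}.
Ancestors of e50466c: {47a46ae, b6d86c4, d5d2e15, e50466c, edf75f0}.
Common ancestors: {47a46ae}.
The only common ancestor is 47a46ae, so it is the merge base.

47a46ae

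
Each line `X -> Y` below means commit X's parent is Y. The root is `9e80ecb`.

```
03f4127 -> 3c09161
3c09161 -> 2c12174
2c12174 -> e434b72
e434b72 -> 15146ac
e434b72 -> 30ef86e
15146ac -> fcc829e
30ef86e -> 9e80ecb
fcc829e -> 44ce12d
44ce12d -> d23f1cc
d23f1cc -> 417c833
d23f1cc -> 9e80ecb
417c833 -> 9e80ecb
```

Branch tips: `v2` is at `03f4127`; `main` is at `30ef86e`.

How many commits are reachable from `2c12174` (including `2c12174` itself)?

9

Walking parent pointers from 2c12174: reachable set = {15146ac, 2c12174, 30ef86e, 417c833, 44ce12d, 9e80ecb, d23f1cc, e434b72, fcc829e}.
That is 9 commits.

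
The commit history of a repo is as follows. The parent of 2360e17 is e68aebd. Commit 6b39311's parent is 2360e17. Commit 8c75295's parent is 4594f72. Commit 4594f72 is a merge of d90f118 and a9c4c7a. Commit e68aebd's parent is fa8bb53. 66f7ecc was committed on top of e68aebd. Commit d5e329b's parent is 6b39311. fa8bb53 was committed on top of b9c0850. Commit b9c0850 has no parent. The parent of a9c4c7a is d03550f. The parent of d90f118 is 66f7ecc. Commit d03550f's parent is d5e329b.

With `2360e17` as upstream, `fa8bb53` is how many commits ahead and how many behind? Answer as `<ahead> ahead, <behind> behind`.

0 ahead, 2 behind

Reachable from fa8bb53: {b9c0850, fa8bb53}.
Reachable from 2360e17: {2360e17, b9c0850, e68aebd, fa8bb53}.
Only in fa8bb53's history (ahead): {} — 0.
Only in 2360e17's history (behind): {2360e17, e68aebd} — 2.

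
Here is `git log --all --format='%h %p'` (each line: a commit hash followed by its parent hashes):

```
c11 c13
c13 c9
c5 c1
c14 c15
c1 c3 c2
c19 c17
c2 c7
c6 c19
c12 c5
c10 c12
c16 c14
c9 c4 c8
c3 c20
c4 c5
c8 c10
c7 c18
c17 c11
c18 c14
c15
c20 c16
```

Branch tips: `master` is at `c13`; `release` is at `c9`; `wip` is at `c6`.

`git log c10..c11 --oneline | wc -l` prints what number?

5

Reachable from c11: {c1, c10, c11, c12, c13, c14, c15, c16, c18, c2, c20, c3, c4, c5, c7, c8, c9}.
Reachable from c10: {c1, c10, c12, c14, c15, c16, c18, c2, c20, c3, c5, c7}.
In c11's history but not c10's: {c11, c13, c4, c8, c9} — 5 commits.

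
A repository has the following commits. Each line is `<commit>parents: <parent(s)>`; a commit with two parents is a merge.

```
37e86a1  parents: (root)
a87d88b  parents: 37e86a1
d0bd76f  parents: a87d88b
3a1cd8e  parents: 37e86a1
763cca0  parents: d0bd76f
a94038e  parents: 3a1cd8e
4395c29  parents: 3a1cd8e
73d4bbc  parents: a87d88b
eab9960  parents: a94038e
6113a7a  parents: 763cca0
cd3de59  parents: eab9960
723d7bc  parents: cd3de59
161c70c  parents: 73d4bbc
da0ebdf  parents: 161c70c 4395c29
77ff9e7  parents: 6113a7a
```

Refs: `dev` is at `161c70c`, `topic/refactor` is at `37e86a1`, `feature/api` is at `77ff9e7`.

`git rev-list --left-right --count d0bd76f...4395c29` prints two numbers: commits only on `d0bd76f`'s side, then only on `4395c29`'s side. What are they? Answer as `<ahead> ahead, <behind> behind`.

Reachable from d0bd76f: {37e86a1, a87d88b, d0bd76f}.
Reachable from 4395c29: {37e86a1, 3a1cd8e, 4395c29}.
Only in d0bd76f's history (ahead): {a87d88b, d0bd76f} — 2.
Only in 4395c29's history (behind): {3a1cd8e, 4395c29} — 2.

2 ahead, 2 behind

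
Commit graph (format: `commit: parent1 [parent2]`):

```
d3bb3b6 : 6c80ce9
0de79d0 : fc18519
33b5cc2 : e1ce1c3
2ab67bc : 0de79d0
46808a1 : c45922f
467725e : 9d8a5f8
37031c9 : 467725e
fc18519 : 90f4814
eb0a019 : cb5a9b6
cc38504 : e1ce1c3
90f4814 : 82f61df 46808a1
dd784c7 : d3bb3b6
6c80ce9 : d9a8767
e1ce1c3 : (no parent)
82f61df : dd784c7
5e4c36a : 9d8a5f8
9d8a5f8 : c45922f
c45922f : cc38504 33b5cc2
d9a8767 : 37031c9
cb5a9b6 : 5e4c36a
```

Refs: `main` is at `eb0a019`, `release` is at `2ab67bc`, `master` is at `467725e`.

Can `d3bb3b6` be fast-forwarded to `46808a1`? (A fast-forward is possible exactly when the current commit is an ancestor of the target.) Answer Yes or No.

A fast-forward from d3bb3b6 to 46808a1 is possible iff d3bb3b6 is an ancestor of 46808a1.
Ancestors of 46808a1: {33b5cc2, 46808a1, c45922f, cc38504, e1ce1c3}.
d3bb3b6 is not among them, so fast-forward is not possible.

No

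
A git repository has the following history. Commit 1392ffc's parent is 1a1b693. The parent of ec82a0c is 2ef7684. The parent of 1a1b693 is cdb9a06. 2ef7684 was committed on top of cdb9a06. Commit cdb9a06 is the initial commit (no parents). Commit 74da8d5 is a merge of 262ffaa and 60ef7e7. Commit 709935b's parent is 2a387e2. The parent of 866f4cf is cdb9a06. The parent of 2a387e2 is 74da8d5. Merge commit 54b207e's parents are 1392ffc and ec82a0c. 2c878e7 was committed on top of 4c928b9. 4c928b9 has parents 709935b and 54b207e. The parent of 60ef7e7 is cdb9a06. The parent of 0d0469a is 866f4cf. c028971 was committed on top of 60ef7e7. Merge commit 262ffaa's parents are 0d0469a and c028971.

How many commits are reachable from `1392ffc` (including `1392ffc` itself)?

Walking parent pointers from 1392ffc: reachable set = {1392ffc, 1a1b693, cdb9a06}.
That is 3 commits.

3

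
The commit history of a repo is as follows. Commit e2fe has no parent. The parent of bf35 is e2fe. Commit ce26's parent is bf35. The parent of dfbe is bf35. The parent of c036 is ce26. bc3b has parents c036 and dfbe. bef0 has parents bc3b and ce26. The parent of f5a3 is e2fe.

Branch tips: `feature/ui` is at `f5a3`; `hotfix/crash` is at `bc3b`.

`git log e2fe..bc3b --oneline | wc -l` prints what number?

Reachable from bc3b: {bc3b, bf35, c036, ce26, dfbe, e2fe}.
Reachable from e2fe: {e2fe}.
In bc3b's history but not e2fe's: {bc3b, bf35, c036, ce26, dfbe} — 5 commits.

5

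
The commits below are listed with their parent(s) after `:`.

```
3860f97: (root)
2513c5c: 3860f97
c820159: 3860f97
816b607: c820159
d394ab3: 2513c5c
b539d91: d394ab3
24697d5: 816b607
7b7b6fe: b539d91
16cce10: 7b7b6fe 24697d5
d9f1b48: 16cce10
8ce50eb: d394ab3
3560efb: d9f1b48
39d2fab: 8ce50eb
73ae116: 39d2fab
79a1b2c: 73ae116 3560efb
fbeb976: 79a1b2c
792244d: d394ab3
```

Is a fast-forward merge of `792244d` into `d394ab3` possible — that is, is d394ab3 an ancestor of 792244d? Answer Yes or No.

Yes

A fast-forward from d394ab3 to 792244d is possible iff d394ab3 is an ancestor of 792244d.
Ancestors of 792244d: {2513c5c, 3860f97, 792244d, d394ab3}.
d394ab3 is among them, so fast-forward is possible.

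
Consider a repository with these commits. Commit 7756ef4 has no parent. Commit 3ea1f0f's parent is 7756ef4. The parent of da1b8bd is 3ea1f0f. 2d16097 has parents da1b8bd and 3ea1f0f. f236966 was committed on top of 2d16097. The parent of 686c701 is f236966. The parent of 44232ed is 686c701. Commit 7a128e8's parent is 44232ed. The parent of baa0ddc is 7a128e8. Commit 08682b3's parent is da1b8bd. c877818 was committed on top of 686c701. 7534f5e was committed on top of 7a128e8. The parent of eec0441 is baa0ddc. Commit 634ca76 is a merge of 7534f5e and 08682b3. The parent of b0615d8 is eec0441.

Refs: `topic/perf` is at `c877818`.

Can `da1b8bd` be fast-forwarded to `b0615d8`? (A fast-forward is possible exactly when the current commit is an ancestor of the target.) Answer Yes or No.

Yes

A fast-forward from da1b8bd to b0615d8 is possible iff da1b8bd is an ancestor of b0615d8.
Ancestors of b0615d8: {2d16097, 3ea1f0f, 44232ed, 686c701, 7756ef4, 7a128e8, b0615d8, baa0ddc, da1b8bd, eec0441, f236966}.
da1b8bd is among them, so fast-forward is possible.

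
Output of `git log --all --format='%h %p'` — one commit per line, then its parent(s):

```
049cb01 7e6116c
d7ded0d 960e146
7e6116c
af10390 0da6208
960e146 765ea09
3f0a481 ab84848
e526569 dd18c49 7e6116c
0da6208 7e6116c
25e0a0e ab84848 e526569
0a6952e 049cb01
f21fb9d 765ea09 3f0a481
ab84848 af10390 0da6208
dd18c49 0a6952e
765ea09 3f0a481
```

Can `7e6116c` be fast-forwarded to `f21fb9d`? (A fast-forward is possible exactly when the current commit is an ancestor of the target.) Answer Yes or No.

Yes

A fast-forward from 7e6116c to f21fb9d is possible iff 7e6116c is an ancestor of f21fb9d.
Ancestors of f21fb9d: {0da6208, 3f0a481, 765ea09, 7e6116c, ab84848, af10390, f21fb9d}.
7e6116c is among them, so fast-forward is possible.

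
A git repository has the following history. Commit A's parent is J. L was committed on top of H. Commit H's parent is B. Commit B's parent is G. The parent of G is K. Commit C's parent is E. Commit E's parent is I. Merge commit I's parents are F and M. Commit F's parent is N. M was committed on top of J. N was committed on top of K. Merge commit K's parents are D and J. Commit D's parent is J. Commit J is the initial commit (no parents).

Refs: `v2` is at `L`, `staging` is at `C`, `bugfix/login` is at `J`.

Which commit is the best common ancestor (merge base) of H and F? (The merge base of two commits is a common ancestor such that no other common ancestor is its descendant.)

Ancestors of H: {B, D, G, H, J, K}.
Ancestors of F: {D, F, J, K, N}.
Common ancestors: {D, J, K}.
Among these, K is not an ancestor of any other common ancestor — it is the merge base.

K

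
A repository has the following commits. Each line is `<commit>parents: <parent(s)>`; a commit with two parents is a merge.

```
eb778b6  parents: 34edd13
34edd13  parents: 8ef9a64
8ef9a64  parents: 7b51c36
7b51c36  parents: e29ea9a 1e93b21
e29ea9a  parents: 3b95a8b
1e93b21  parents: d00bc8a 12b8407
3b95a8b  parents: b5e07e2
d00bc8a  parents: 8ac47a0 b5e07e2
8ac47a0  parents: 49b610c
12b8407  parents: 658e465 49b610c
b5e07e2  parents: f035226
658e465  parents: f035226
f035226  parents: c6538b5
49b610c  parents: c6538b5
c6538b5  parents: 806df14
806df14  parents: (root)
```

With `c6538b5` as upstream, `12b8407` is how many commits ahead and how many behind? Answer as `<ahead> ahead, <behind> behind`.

4 ahead, 0 behind

Reachable from 12b8407: {12b8407, 49b610c, 658e465, 806df14, c6538b5, f035226}.
Reachable from c6538b5: {806df14, c6538b5}.
Only in 12b8407's history (ahead): {12b8407, 49b610c, 658e465, f035226} — 4.
Only in c6538b5's history (behind): {} — 0.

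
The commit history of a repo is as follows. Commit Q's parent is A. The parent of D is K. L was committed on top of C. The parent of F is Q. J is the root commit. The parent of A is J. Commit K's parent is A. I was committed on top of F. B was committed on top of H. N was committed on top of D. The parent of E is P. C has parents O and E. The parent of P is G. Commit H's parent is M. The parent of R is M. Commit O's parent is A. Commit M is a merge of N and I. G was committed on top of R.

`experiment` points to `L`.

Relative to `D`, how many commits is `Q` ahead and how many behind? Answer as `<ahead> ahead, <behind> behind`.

Reachable from Q: {A, J, Q}.
Reachable from D: {A, D, J, K}.
Only in Q's history (ahead): {Q} — 1.
Only in D's history (behind): {D, K} — 2.

1 ahead, 2 behind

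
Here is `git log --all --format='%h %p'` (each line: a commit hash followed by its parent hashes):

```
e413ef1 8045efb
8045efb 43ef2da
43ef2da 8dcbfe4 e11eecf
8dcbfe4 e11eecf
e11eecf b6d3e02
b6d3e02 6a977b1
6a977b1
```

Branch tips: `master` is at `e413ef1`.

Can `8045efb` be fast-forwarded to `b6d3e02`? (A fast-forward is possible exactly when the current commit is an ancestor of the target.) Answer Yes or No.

A fast-forward from 8045efb to b6d3e02 is possible iff 8045efb is an ancestor of b6d3e02.
Ancestors of b6d3e02: {6a977b1, b6d3e02}.
8045efb is not among them, so fast-forward is not possible.

No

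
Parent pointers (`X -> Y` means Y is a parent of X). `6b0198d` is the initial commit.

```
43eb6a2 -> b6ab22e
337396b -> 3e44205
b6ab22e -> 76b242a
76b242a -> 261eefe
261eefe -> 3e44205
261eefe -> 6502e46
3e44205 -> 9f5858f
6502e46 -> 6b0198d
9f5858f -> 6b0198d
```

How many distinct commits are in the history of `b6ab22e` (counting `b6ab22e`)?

Walking parent pointers from b6ab22e: reachable set = {261eefe, 3e44205, 6502e46, 6b0198d, 76b242a, 9f5858f, b6ab22e}.
That is 7 commits.

7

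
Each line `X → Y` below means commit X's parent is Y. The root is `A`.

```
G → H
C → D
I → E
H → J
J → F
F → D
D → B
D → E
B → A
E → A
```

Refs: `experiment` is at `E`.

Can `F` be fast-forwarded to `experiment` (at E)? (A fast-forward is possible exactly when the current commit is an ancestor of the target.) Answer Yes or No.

No

A fast-forward from F to E is possible iff F is an ancestor of E.
Ancestors of E: {A, E}.
F is not among them, so fast-forward is not possible.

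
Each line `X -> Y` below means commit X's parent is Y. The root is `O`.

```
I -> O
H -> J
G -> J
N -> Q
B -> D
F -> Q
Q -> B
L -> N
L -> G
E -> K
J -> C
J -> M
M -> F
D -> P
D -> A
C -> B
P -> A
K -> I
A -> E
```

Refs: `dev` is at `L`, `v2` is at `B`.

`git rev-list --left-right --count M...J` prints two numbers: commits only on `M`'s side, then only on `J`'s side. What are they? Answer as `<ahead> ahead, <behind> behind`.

Reachable from M: {A, B, D, E, F, I, K, M, O, P, Q}.
Reachable from J: {A, B, C, D, E, F, I, J, K, M, O, P, Q}.
Only in M's history (ahead): {} — 0.
Only in J's history (behind): {C, J} — 2.

0 ahead, 2 behind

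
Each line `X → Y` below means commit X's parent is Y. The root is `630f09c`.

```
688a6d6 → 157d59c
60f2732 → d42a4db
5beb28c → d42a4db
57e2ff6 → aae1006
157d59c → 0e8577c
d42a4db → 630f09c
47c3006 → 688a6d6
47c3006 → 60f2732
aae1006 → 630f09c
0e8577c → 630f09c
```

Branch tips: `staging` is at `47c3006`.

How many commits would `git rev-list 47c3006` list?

Walking parent pointers from 47c3006: reachable set = {0e8577c, 157d59c, 47c3006, 60f2732, 630f09c, 688a6d6, d42a4db}.
That is 7 commits.

7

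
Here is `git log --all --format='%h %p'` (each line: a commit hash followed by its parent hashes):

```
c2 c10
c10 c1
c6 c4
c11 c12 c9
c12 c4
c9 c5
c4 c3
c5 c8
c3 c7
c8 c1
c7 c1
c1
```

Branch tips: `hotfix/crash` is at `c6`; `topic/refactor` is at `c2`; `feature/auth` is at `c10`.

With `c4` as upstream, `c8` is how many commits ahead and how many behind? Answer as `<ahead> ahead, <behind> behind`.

Reachable from c8: {c1, c8}.
Reachable from c4: {c1, c3, c4, c7}.
Only in c8's history (ahead): {c8} — 1.
Only in c4's history (behind): {c3, c4, c7} — 3.

1 ahead, 3 behind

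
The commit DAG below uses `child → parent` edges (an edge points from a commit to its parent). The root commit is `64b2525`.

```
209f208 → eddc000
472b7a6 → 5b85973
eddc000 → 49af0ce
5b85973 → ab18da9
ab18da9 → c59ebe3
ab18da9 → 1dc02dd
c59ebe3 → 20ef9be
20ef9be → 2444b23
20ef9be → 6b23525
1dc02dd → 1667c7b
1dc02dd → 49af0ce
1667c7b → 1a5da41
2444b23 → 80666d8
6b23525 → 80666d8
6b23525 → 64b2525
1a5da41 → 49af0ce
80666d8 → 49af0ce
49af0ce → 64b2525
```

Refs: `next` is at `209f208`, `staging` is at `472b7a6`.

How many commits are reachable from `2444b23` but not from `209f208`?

2

Reachable from 2444b23: {2444b23, 49af0ce, 64b2525, 80666d8}.
Reachable from 209f208: {209f208, 49af0ce, 64b2525, eddc000}.
In 2444b23's history but not 209f208's: {2444b23, 80666d8} — 2 commits.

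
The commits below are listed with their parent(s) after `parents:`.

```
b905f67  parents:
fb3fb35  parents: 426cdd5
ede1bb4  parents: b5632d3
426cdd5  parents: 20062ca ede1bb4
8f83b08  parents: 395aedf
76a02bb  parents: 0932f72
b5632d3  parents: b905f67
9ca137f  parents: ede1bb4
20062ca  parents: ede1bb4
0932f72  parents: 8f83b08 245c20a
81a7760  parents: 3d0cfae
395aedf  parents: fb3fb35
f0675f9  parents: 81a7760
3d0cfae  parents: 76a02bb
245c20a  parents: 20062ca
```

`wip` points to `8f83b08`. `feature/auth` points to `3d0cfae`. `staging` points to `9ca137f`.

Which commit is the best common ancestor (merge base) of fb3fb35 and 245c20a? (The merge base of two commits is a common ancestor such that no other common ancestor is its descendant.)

Ancestors of fb3fb35: {20062ca, 426cdd5, b5632d3, b905f67, ede1bb4, fb3fb35}.
Ancestors of 245c20a: {20062ca, 245c20a, b5632d3, b905f67, ede1bb4}.
Common ancestors: {20062ca, b5632d3, b905f67, ede1bb4}.
Among these, 20062ca is not an ancestor of any other common ancestor — it is the merge base.

20062ca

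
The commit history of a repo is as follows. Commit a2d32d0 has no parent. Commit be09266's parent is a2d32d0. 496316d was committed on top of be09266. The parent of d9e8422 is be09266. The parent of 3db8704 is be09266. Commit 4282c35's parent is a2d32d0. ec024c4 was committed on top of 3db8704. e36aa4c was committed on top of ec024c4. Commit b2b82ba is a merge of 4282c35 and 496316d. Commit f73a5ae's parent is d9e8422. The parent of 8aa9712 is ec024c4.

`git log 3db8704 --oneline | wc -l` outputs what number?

3

Walking parent pointers from 3db8704: reachable set = {3db8704, a2d32d0, be09266}.
That is 3 commits.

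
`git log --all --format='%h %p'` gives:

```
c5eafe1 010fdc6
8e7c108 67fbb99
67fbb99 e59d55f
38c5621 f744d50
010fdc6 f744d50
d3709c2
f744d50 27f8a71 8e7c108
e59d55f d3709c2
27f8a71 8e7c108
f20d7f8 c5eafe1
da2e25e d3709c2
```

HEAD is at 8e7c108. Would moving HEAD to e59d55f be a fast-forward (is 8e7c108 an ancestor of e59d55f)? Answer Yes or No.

A fast-forward from 8e7c108 to e59d55f is possible iff 8e7c108 is an ancestor of e59d55f.
Ancestors of e59d55f: {d3709c2, e59d55f}.
8e7c108 is not among them, so fast-forward is not possible.

No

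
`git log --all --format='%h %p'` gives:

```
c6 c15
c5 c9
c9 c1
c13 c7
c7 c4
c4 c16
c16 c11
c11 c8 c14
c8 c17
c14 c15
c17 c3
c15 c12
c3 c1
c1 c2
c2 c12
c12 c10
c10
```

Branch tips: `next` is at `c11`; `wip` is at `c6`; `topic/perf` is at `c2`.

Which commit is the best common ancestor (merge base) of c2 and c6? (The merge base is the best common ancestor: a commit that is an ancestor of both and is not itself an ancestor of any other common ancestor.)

Ancestors of c2: {c10, c12, c2}.
Ancestors of c6: {c10, c12, c15, c6}.
Common ancestors: {c10, c12}.
Among these, c12 is not an ancestor of any other common ancestor — it is the merge base.

c12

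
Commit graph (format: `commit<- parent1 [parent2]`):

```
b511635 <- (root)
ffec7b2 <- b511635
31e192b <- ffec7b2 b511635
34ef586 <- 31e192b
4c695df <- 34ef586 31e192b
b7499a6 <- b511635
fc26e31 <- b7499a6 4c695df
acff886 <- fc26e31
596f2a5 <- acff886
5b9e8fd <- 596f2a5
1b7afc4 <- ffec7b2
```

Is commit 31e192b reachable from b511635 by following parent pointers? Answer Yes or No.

Ancestors of b511635: {b511635}.
31e192b is not in that set, so it is not an ancestor of b511635.

No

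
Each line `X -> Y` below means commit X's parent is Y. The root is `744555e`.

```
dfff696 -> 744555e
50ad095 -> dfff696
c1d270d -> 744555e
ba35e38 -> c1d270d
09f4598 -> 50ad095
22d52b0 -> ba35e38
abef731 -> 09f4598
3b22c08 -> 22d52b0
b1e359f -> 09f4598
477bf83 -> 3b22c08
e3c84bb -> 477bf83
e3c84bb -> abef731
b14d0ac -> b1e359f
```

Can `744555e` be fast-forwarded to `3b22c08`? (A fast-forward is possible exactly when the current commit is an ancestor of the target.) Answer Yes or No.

A fast-forward from 744555e to 3b22c08 is possible iff 744555e is an ancestor of 3b22c08.
Ancestors of 3b22c08: {22d52b0, 3b22c08, 744555e, ba35e38, c1d270d}.
744555e is among them, so fast-forward is possible.

Yes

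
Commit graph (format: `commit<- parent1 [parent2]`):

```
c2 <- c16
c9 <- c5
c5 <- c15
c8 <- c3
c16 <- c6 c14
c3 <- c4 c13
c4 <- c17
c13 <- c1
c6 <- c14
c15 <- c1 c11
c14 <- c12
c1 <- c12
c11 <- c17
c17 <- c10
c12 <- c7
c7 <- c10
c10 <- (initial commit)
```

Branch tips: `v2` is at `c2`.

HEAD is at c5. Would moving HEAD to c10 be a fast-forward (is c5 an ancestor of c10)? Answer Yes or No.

No

A fast-forward from c5 to c10 is possible iff c5 is an ancestor of c10.
Ancestors of c10: {c10}.
c5 is not among them, so fast-forward is not possible.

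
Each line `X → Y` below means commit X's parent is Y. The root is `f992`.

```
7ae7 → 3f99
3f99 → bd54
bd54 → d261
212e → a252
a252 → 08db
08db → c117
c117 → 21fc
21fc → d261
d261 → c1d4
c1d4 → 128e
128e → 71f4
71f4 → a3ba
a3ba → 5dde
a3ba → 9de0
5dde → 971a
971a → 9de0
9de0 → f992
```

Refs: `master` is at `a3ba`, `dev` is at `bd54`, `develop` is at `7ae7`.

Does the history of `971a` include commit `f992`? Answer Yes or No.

Ancestors of 971a (commits reachable by following parents): {971a, 9de0, f992}.
f992 is in that set, so it is an ancestor of 971a.

Yes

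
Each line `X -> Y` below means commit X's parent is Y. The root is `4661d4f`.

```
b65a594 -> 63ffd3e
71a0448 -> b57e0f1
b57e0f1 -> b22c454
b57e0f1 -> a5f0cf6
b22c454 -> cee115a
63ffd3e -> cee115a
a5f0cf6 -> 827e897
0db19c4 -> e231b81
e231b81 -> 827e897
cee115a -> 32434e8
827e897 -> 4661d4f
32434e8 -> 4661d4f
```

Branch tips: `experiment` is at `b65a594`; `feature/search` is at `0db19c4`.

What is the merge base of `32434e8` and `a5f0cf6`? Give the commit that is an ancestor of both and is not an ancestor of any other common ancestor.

4661d4f

Ancestors of 32434e8: {32434e8, 4661d4f}.
Ancestors of a5f0cf6: {4661d4f, 827e897, a5f0cf6}.
Common ancestors: {4661d4f}.
The only common ancestor is 4661d4f, so it is the merge base.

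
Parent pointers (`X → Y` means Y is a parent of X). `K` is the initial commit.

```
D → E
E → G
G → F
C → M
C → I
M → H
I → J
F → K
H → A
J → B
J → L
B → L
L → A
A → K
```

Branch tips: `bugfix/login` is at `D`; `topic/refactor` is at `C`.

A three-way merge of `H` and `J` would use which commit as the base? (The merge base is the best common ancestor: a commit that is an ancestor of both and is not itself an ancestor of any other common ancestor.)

Ancestors of H: {A, H, K}.
Ancestors of J: {A, B, J, K, L}.
Common ancestors: {A, K}.
Among these, A is not an ancestor of any other common ancestor — it is the merge base.

A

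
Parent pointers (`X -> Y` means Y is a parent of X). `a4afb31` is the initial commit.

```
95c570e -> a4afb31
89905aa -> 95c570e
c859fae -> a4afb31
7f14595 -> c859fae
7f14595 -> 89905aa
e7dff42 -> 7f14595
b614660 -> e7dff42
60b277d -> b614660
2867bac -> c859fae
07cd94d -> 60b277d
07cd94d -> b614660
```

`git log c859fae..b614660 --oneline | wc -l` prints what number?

5

Reachable from b614660: {7f14595, 89905aa, 95c570e, a4afb31, b614660, c859fae, e7dff42}.
Reachable from c859fae: {a4afb31, c859fae}.
In b614660's history but not c859fae's: {7f14595, 89905aa, 95c570e, b614660, e7dff42} — 5 commits.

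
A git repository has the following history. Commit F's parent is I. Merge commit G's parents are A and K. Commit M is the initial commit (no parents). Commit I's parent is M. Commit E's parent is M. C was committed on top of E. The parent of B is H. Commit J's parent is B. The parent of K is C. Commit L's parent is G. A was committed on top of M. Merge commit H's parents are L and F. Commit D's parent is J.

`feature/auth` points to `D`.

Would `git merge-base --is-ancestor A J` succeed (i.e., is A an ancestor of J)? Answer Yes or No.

Yes

Ancestors of J (commits reachable by following parents): {A, B, C, E, F, G, H, I, J, K, L, M}.
A is in that set, so it is an ancestor of J.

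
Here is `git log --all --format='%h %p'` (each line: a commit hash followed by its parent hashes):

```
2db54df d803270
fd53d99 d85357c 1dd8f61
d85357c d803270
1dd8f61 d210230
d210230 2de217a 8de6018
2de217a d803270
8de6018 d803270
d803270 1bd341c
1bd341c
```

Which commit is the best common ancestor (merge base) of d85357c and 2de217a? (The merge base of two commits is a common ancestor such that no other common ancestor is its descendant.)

d803270

Ancestors of d85357c: {1bd341c, d803270, d85357c}.
Ancestors of 2de217a: {1bd341c, 2de217a, d803270}.
Common ancestors: {1bd341c, d803270}.
Among these, d803270 is not an ancestor of any other common ancestor — it is the merge base.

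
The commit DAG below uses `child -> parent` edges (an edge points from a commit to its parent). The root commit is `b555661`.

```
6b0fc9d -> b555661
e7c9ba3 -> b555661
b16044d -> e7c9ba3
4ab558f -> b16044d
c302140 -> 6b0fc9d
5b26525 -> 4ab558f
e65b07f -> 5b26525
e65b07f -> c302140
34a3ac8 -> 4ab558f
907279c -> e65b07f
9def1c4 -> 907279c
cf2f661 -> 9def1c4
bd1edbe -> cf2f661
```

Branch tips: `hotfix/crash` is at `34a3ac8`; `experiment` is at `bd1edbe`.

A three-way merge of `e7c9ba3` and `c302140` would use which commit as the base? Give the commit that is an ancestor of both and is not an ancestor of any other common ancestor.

b555661

Ancestors of e7c9ba3: {b555661, e7c9ba3}.
Ancestors of c302140: {6b0fc9d, b555661, c302140}.
Common ancestors: {b555661}.
The only common ancestor is b555661, so it is the merge base.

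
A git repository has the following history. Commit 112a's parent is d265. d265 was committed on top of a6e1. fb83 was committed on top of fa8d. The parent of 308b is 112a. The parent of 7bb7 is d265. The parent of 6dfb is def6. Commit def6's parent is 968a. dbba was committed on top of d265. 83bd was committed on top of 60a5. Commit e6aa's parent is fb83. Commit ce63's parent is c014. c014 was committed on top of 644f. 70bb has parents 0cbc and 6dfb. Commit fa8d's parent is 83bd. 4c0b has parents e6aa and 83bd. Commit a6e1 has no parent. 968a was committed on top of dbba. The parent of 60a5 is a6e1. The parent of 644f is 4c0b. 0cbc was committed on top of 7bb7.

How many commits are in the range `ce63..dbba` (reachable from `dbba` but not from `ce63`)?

Reachable from dbba: {a6e1, d265, dbba}.
Reachable from ce63: {4c0b, 60a5, 644f, 83bd, a6e1, c014, ce63, e6aa, fa8d, fb83}.
In dbba's history but not ce63's: {d265, dbba} — 2 commits.

2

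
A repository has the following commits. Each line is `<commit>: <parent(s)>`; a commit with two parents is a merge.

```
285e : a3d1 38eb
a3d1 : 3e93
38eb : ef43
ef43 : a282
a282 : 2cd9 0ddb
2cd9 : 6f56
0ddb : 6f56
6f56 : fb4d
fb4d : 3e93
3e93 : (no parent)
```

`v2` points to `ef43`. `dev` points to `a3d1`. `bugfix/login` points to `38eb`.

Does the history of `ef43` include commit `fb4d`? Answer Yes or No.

Ancestors of ef43 (commits reachable by following parents): {0ddb, 2cd9, 3e93, 6f56, a282, ef43, fb4d}.
fb4d is in that set, so it is an ancestor of ef43.

Yes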